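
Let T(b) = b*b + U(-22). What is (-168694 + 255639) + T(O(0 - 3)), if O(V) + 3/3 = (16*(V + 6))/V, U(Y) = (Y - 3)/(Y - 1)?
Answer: 2006407/23 ≈ 87235.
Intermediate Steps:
U(Y) = (-3 + Y)/(-1 + Y)
O(V) = -1 + (96 + 16*V)/V (O(V) = -1 + (16*(V + 6))/V = -1 + (16*(6 + V))/V = -1 + (96 + 16*V)/V)
T(b) = 25/23 + b² (T(b) = b*b + (-3 - 22)/(-1 - 22) = b² - 25/(-23) = b² - 1/23*(-25) = b² + 25/23 = 25/23 + b²)
(-168694 + 255639) + T(O(0 - 3)) = (-168694 + 255639) + (25/23 + (15 + 96/(0 - 3))²) = 86945 + (25/23 + (15 + 96/(-3))²) = 86945 + (25/23 + (15 + 96*(-⅓))²) = 86945 + (25/23 + (15 - 32)²) = 86945 + (25/23 + (-17)²) = 86945 + (25/23 + 289) = 86945 + 6672/23 = 2006407/23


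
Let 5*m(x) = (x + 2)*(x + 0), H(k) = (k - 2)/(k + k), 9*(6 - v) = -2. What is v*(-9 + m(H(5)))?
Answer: -20678/375 ≈ -55.141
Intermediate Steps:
v = 56/9 (v = 6 - 1/9*(-2) = 6 + 2/9 = 56/9 ≈ 6.2222)
H(k) = (-2 + k)/(2*k) (H(k) = (-2 + k)/((2*k)) = (-2 + k)*(1/(2*k)) = (-2 + k)/(2*k))
m(x) = x*(2 + x)/5 (m(x) = ((x + 2)*(x + 0))/5 = ((2 + x)*x)/5 = (x*(2 + x))/5 = x*(2 + x)/5)
v*(-9 + m(H(5))) = 56*(-9 + ((1/2)*(-2 + 5)/5)*(2 + (1/2)*(-2 + 5)/5)/5)/9 = 56*(-9 + ((1/2)*(1/5)*3)*(2 + (1/2)*(1/5)*3)/5)/9 = 56*(-9 + (1/5)*(3/10)*(2 + 3/10))/9 = 56*(-9 + (1/5)*(3/10)*(23/10))/9 = 56*(-9 + 69/500)/9 = (56/9)*(-4431/500) = -20678/375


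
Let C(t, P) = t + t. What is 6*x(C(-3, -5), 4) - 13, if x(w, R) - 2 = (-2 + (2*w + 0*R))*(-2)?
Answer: 167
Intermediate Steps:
C(t, P) = 2*t
x(w, R) = 6 - 4*w (x(w, R) = 2 + (-2 + (2*w + 0*R))*(-2) = 2 + (-2 + (2*w + 0))*(-2) = 2 + (-2 + 2*w)*(-2) = 2 + (4 - 4*w) = 6 - 4*w)
6*x(C(-3, -5), 4) - 13 = 6*(6 - 8*(-3)) - 13 = 6*(6 - 4*(-6)) - 13 = 6*(6 + 24) - 13 = 6*30 - 13 = 180 - 13 = 167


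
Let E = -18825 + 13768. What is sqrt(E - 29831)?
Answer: 14*I*sqrt(178) ≈ 186.78*I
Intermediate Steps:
E = -5057
sqrt(E - 29831) = sqrt(-5057 - 29831) = sqrt(-34888) = 14*I*sqrt(178)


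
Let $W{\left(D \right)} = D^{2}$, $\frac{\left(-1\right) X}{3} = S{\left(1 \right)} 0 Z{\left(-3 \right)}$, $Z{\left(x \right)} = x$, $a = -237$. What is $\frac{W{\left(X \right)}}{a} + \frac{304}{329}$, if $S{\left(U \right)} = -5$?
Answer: $\frac{304}{329} \approx 0.92401$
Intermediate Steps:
$X = 0$ ($X = - 3 \left(-5\right) 0 \left(-3\right) = - 3 \cdot 0 \left(-3\right) = \left(-3\right) 0 = 0$)
$\frac{W{\left(X \right)}}{a} + \frac{304}{329} = \frac{0^{2}}{-237} + \frac{304}{329} = 0 \left(- \frac{1}{237}\right) + 304 \cdot \frac{1}{329} = 0 + \frac{304}{329} = \frac{304}{329}$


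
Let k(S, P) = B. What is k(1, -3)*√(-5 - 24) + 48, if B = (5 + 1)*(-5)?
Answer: 48 - 30*I*√29 ≈ 48.0 - 161.55*I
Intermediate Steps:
B = -30 (B = 6*(-5) = -30)
k(S, P) = -30
k(1, -3)*√(-5 - 24) + 48 = -30*√(-5 - 24) + 48 = -30*I*√29 + 48 = 48 - 30*I*√29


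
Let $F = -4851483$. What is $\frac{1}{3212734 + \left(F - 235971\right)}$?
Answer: $- \frac{1}{1874720} \approx -5.3341 \cdot 10^{-7}$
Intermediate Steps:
$\frac{1}{3212734 + \left(F - 235971\right)} = \frac{1}{3212734 - 5087454} = \frac{1}{-1874720} = - \frac{1}{1874720}$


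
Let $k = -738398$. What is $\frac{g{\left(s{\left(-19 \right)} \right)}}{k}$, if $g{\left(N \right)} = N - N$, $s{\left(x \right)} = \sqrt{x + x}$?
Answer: $0$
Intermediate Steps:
$s{\left(x \right)} = \sqrt{2} \sqrt{x}$ ($s{\left(x \right)} = \sqrt{2 x} = \sqrt{2} \sqrt{x}$)
$g{\left(N \right)} = 0$
$\frac{g{\left(s{\left(-19 \right)} \right)}}{k} = \frac{0}{-738398} = 0 \left(- \frac{1}{738398}\right) = 0$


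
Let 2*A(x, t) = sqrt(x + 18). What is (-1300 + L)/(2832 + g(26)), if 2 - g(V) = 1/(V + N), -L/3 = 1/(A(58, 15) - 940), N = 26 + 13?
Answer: -24887470400/54254524143 + 65*sqrt(19)/54254524143 ≈ -0.45872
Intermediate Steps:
A(x, t) = sqrt(18 + x)/2 (A(x, t) = sqrt(x + 18)/2 = sqrt(18 + x)/2)
N = 39
L = -3/(-940 + sqrt(19)) (L = -3/(sqrt(18 + 58)/2 - 940) = -3/(sqrt(76)/2 - 940) = -3/((2*sqrt(19))/2 - 940) = -3/(sqrt(19) - 940) = -3/(-940 + sqrt(19)) ≈ 0.0032064)
g(V) = 2 - 1/(39 + V) (g(V) = 2 - 1/(V + 39) = 2 - 1/(39 + V))
(-1300 + L)/(2832 + g(26)) = (-1300 + (940/294527 + sqrt(19)/294527))/(2832 + (77 + 2*26)/(39 + 26)) = (-382884160/294527 + sqrt(19)/294527)/(2832 + (77 + 52)/65) = (-382884160/294527 + sqrt(19)/294527)/(2832 + (1/65)*129) = (-382884160/294527 + sqrt(19)/294527)/(2832 + 129/65) = (-382884160/294527 + sqrt(19)/294527)/(184209/65) = (-382884160/294527 + sqrt(19)/294527)*(65/184209) = -24887470400/54254524143 + 65*sqrt(19)/54254524143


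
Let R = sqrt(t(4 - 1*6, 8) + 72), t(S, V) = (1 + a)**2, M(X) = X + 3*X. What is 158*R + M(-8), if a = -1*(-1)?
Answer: -32 + 316*sqrt(19) ≈ 1345.4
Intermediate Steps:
M(X) = 4*X
a = 1
t(S, V) = 4 (t(S, V) = (1 + 1)**2 = 2**2 = 4)
R = 2*sqrt(19) (R = sqrt(4 + 72) = sqrt(76) = 2*sqrt(19) ≈ 8.7178)
158*R + M(-8) = 158*(2*sqrt(19)) + 4*(-8) = 316*sqrt(19) - 32 = -32 + 316*sqrt(19)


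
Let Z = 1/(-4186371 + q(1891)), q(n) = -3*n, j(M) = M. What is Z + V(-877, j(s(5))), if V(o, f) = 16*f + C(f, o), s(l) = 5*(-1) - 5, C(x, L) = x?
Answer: -712647481/4192044 ≈ -170.00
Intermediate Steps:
s(l) = -10 (s(l) = -5 - 5 = -10)
V(o, f) = 17*f (V(o, f) = 16*f + f = 17*f)
Z = -1/4192044 (Z = 1/(-4186371 - 3*1891) = 1/(-4186371 - 5673) = 1/(-4192044) = -1/4192044 ≈ -2.3855e-7)
Z + V(-877, j(s(5))) = -1/4192044 + 17*(-10) = -1/4192044 - 170 = -712647481/4192044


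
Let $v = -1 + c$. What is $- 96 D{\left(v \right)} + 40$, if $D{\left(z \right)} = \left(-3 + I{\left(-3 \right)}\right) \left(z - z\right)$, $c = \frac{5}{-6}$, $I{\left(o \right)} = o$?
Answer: $40$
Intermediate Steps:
$c = - \frac{5}{6}$ ($c = 5 \left(- \frac{1}{6}\right) = - \frac{5}{6} \approx -0.83333$)
$v = - \frac{11}{6}$ ($v = -1 - \frac{5}{6} = - \frac{11}{6} \approx -1.8333$)
$D{\left(z \right)} = 0$ ($D{\left(z \right)} = \left(-3 - 3\right) \left(z - z\right) = \left(-6\right) 0 = 0$)
$- 96 D{\left(v \right)} + 40 = \left(-96\right) 0 + 40 = 0 + 40 = 40$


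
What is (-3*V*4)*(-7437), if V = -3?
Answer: -267732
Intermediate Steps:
(-3*V*4)*(-7437) = (-3*(-3)*4)*(-7437) = (9*4)*(-7437) = 36*(-7437) = -267732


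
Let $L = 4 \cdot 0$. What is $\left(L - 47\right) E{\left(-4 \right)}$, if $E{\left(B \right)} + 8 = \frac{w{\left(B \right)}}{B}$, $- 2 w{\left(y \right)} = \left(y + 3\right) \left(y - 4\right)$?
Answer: $329$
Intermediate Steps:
$L = 0$
$w{\left(y \right)} = - \frac{\left(-4 + y\right) \left(3 + y\right)}{2}$ ($w{\left(y \right)} = - \frac{\left(y + 3\right) \left(y - 4\right)}{2} = - \frac{\left(3 + y\right) \left(-4 + y\right)}{2} = - \frac{\left(-4 + y\right) \left(3 + y\right)}{2}$)
$E{\left(B \right)} = -8 + \frac{6 + \frac{B}{2} - \frac{B^{2}}{2}}{B}$
$\left(L - 47\right) E{\left(-4 \right)} = \left(0 - 47\right) \left(- \frac{15}{2} + \frac{6}{-4} - -2\right) = - 47 \left(- \frac{15}{2} + 6 \left(- \frac{1}{4}\right) + 2\right) = - 47 \left(- \frac{15}{2} - \frac{3}{2} + 2\right) = \left(-47\right) \left(-7\right) = 329$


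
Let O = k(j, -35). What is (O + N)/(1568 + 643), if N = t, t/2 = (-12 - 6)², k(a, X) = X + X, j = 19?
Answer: 578/2211 ≈ 0.26142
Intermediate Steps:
k(a, X) = 2*X
O = -70 (O = 2*(-35) = -70)
t = 648 (t = 2*(-12 - 6)² = 2*(-18)² = 2*324 = 648)
N = 648
(O + N)/(1568 + 643) = (-70 + 648)/(1568 + 643) = 578/2211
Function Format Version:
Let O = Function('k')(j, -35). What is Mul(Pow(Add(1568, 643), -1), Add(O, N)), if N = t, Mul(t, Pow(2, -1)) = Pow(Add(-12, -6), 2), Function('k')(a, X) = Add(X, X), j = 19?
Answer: Rational(578, 2211) ≈ 0.26142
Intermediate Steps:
Function('k')(a, X) = Mul(2, X)
O = -70 (O = Mul(2, -35) = -70)
t = 648 (t = Mul(2, Pow(Add(-12, -6), 2)) = Mul(2, Pow(-18, 2)) = Mul(2, 324) = 648)
N = 648
Mul(Pow(Add(1568, 643), -1), Add(O, N)) = Mul(Pow(Add(1568, 643), -1), Add(-70, 648)) = Mul(Pow(2211, -1), 578) = Mul(Rational(1, 2211), 578) = Rational(578, 2211)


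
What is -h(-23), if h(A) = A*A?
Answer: -529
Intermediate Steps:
h(A) = A**2
-h(-23) = -1*(-23)**2 = -1*529 = -529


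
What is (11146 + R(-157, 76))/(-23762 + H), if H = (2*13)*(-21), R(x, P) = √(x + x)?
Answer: -5573/12154 - I*√314/24308 ≈ -0.45853 - 0.00072898*I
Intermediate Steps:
R(x, P) = √2*√x (R(x, P) = √(2*x) = √2*√x)
H = -546 (H = 26*(-21) = -546)
(11146 + R(-157, 76))/(-23762 + H) = (11146 + √2*√(-157))/(-23762 - 546) = (11146 + √2*(I*√157))/(-24308) = (11146 + I*√314)*(-1/24308) = -5573/12154 - I*√314/24308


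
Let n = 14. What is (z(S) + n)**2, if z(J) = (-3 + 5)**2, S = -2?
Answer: 324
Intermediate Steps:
z(J) = 4 (z(J) = 2**2 = 4)
(z(S) + n)**2 = (4 + 14)**2 = 18**2 = 324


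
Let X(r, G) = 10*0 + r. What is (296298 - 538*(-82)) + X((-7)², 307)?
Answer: 340463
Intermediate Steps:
X(r, G) = r (X(r, G) = 0 + r = r)
(296298 - 538*(-82)) + X((-7)², 307) = (296298 - 538*(-82)) + (-7)² = (296298 + 44116) + 49 = 340414 + 49 = 340463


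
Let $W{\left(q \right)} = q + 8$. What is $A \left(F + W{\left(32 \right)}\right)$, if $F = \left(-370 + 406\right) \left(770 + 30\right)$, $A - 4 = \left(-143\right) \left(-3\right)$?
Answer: $12487720$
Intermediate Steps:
$W{\left(q \right)} = 8 + q$
$A = 433$ ($A = 4 - -429 = 4 + 429 = 433$)
$F = 28800$ ($F = 36 \cdot 800 = 28800$)
$A \left(F + W{\left(32 \right)}\right) = 433 \left(28800 + \left(8 + 32\right)\right) = 433 \left(28800 + 40\right) = 433 \cdot 28840 = 12487720$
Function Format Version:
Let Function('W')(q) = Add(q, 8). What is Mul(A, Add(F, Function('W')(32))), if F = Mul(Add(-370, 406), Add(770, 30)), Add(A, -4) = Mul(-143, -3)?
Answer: 12487720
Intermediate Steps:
Function('W')(q) = Add(8, q)
A = 433 (A = Add(4, Mul(-143, -3)) = Add(4, 429) = 433)
F = 28800 (F = Mul(36, 800) = 28800)
Mul(A, Add(F, Function('W')(32))) = Mul(433, Add(28800, Add(8, 32))) = Mul(433, Add(28800, 40)) = Mul(433, 28840) = 12487720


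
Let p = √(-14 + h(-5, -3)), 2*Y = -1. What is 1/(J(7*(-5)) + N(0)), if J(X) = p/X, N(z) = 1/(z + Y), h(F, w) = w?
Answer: -2450/4917 + 35*I*√17/4917 ≈ -0.49827 + 0.029349*I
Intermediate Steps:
Y = -½ (Y = (½)*(-1) = -½ ≈ -0.50000)
p = I*√17 (p = √(-14 - 3) = √(-17) = I*√17 ≈ 4.1231*I)
N(z) = 1/(-½ + z) (N(z) = 1/(z - ½) = 1/(-½ + z))
J(X) = I*√17/X (J(X) = (I*√17)/X = I*√17/X)
1/(J(7*(-5)) + N(0)) = 1/(I*√17/((7*(-5))) + 2/(-1 + 2*0)) = 1/(I*√17/(-35) + 2/(-1 + 0)) = 1/(I*√17*(-1/35) + 2/(-1)) = 1/(-I*√17/35 + 2*(-1)) = 1/(-I*√17/35 - 2) = 1/(-2 - I*√17/35)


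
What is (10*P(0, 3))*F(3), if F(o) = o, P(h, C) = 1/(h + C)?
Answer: 10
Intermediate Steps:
P(h, C) = 1/(C + h)
(10*P(0, 3))*F(3) = (10/(3 + 0))*3 = (10/3)*3 = 10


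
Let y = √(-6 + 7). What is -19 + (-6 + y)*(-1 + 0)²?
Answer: -24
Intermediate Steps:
y = 1 (y = √1 = 1)
-19 + (-6 + y)*(-1 + 0)² = -19 + (-6 + 1)*(-1 + 0)² = -19 - 5*(-1)² = -19 - 5*1 = -19 - 5 = -24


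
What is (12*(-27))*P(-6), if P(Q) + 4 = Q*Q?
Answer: -10368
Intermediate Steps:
P(Q) = -4 + Q**2 (P(Q) = -4 + Q*Q = -4 + Q**2)
(12*(-27))*P(-6) = (12*(-27))*(-4 + (-6)**2) = -324*(-4 + 36) = -324*32 = -10368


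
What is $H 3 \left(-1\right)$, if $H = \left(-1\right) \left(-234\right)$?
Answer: $-702$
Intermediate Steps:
$H = 234$
$H 3 \left(-1\right) = 234 \cdot 3 \left(-1\right) = 234 \left(-3\right) = -702$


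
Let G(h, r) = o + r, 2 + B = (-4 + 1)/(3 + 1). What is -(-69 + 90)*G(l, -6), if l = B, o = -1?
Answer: 147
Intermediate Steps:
B = -11/4 (B = -2 + (-4 + 1)/(3 + 1) = -2 - 3/4 = -11/4 ≈ -2.7500)
l = -11/4 ≈ -2.7500
G(h, r) = -1 + r
-(-69 + 90)*G(l, -6) = -(-69 + 90)*(-1 - 6) = -21*(-7) = -1*(-147) = 147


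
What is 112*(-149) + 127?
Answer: -16561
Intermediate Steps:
112*(-149) + 127 = -16688 + 127 = -16561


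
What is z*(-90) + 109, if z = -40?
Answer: 3709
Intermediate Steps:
z*(-90) + 109 = -40*(-90) + 109 = 3600 + 109 = 3709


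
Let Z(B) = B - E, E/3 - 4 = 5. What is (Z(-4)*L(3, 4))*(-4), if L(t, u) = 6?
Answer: 744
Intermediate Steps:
E = 27 (E = 12 + 3*5 = 12 + 15 = 27)
Z(B) = -27 + B (Z(B) = B - 1*27 = B - 27 = -27 + B)
(Z(-4)*L(3, 4))*(-4) = ((-27 - 4)*6)*(-4) = -31*6*(-4) = -186*(-4) = 744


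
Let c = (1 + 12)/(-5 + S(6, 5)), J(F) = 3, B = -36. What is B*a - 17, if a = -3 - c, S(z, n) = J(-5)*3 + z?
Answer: 689/5 ≈ 137.80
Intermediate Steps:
S(z, n) = 9 + z (S(z, n) = 3*3 + z = 9 + z)
c = 13/10 (c = (1 + 12)/(-5 + (9 + 6)) = 13/(-5 + 15) = 13/10 ≈ 1.3000)
a = -43/10 (a = -3 - 1*13/10 = -3 - 13/10 = -43/10 ≈ -4.3000)
B*a - 17 = -36*(-43/10) - 17 = 774/5 - 17 = 689/5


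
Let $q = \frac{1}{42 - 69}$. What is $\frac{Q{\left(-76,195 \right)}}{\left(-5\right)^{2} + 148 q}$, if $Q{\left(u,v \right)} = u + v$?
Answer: $\frac{189}{31} \approx 6.0968$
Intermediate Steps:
$q = - \frac{1}{27}$ ($q = \frac{1}{-27} = - \frac{1}{27} \approx -0.037037$)
$\frac{Q{\left(-76,195 \right)}}{\left(-5\right)^{2} + 148 q} = \frac{-76 + 195}{\left(-5\right)^{2} + 148 \left(- \frac{1}{27}\right)} = \frac{119}{25 - \frac{148}{27}} = \frac{119}{\frac{527}{27}} = 119 \cdot \frac{27}{527} = \frac{189}{31}$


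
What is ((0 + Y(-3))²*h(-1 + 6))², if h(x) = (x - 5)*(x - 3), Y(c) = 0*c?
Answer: 0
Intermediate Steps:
Y(c) = 0
h(x) = (-5 + x)*(-3 + x)
((0 + Y(-3))²*h(-1 + 6))² = ((0 + 0)²*(15 + (-1 + 6)² - 8*(-1 + 6)))² = (0²*(15 + 5² - 8*5))² = (0*(15 + 25 - 40))² = (0*0)² = 0² = 0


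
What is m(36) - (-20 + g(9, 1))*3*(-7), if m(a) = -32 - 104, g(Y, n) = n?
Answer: -535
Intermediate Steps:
m(a) = -136
m(36) - (-20 + g(9, 1))*3*(-7) = -136 - (-20 + 1)*3*(-7) = -136 - (-19)*(-21) = -136 - 1*399 = -136 - 399 = -535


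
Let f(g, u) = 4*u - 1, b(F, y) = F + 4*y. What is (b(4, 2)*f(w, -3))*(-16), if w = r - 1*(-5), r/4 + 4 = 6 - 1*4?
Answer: 2496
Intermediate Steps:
r = -8 (r = -16 + 4*(6 - 1*4) = -16 + 4*(6 - 4) = -16 + 4*2 = -16 + 8 = -8)
w = -3 (w = -8 - 1*(-5) = -8 + 5 = -3)
f(g, u) = -1 + 4*u
(b(4, 2)*f(w, -3))*(-16) = ((4 + 4*2)*(-1 + 4*(-3)))*(-16) = ((4 + 8)*(-1 - 12))*(-16) = (12*(-13))*(-16) = -156*(-16) = 2496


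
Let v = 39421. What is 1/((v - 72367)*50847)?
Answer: -1/1675205262 ≈ -5.9694e-10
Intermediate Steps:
1/((v - 72367)*50847) = 1/((39421 - 72367)*50847) = (1/50847)/(-32946) = -1/32946*1/50847 = -1/1675205262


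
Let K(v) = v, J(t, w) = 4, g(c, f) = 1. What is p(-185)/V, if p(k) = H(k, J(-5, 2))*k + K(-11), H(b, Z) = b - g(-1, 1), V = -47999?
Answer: -34399/47999 ≈ -0.71666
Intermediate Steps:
H(b, Z) = -1 + b (H(b, Z) = b - 1*1 = b - 1 = -1 + b)
p(k) = -11 + k*(-1 + k) (p(k) = (-1 + k)*k - 11 = k*(-1 + k) - 11 = -11 + k*(-1 + k))
p(-185)/V = (-11 - 185*(-1 - 185))/(-47999) = (-11 - 185*(-186))*(-1/47999) = (-11 + 34410)*(-1/47999) = 34399*(-1/47999) = -34399/47999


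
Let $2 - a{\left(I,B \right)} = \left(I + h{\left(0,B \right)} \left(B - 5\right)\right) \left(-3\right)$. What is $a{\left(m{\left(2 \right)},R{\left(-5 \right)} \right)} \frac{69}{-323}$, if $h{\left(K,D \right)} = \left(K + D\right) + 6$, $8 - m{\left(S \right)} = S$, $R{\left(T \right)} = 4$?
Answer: $\frac{690}{323} \approx 2.1362$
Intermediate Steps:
$m{\left(S \right)} = 8 - S$
$h{\left(K,D \right)} = 6 + D + K$ ($h{\left(K,D \right)} = \left(D + K\right) + 6 = 6 + D + K$)
$a{\left(I,B \right)} = 2 + 3 I + 3 \left(-5 + B\right) \left(6 + B\right)$ ($a{\left(I,B \right)} = 2 - \left(I + \left(6 + B + 0\right) \left(B - 5\right)\right) \left(-3\right) = 2 - \left(I + \left(6 + B\right) \left(-5 + B\right)\right) \left(-3\right) = 2 - \left(I + \left(-5 + B\right) \left(6 + B\right)\right) \left(-3\right) = 2 - \left(- 3 I - 3 \left(-5 + B\right) \left(6 + B\right)\right) = 2 + \left(3 I + 3 \left(-5 + B\right) \left(6 + B\right)\right) = 2 + 3 I + 3 \left(-5 + B\right) \left(6 + B\right)$)
$a{\left(m{\left(2 \right)},R{\left(-5 \right)} \right)} \frac{69}{-323} = \left(-88 + 3 \cdot 4 + 3 \left(8 - 2\right) + 3 \cdot 4^{2}\right) \frac{69}{-323} = \left(-88 + 12 + 3 \left(8 - 2\right) + 3 \cdot 16\right) 69 \left(- \frac{1}{323}\right) = \left(-88 + 12 + 3 \cdot 6 + 48\right) \left(- \frac{69}{323}\right) = \left(-88 + 12 + 18 + 48\right) \left(- \frac{69}{323}\right) = \left(-10\right) \left(- \frac{69}{323}\right) = \frac{690}{323}$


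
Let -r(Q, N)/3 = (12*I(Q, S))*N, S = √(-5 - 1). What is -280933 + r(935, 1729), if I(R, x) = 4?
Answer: -529909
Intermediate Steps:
S = I*√6 (S = √(-6) = I*√6 ≈ 2.4495*I)
r(Q, N) = -144*N (r(Q, N) = -3*12*4*N = -144*N)
-280933 + r(935, 1729) = -280933 - 144*1729 = -280933 - 248976 = -529909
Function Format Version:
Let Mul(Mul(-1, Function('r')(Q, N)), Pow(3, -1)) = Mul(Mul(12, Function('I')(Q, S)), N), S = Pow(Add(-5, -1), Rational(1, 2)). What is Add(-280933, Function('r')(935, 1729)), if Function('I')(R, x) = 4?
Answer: -529909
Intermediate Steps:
S = Mul(I, Pow(6, Rational(1, 2))) (S = Pow(-6, Rational(1, 2)) = Mul(I, Pow(6, Rational(1, 2))) ≈ Mul(2.4495, I))
Function('r')(Q, N) = Mul(-144, N) (Function('r')(Q, N) = Mul(-3, Mul(Mul(12, 4), N)) = Mul(-3, Mul(48, N)) = Mul(-144, N))
Add(-280933, Function('r')(935, 1729)) = Add(-280933, Mul(-144, 1729)) = Add(-280933, -248976) = -529909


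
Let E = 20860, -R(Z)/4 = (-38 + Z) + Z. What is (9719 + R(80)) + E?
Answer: 30091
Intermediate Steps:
R(Z) = 152 - 8*Z (R(Z) = -4*((-38 + Z) + Z) = -4*(-38 + 2*Z) = 152 - 8*Z)
(9719 + R(80)) + E = (9719 + (152 - 8*80)) + 20860 = (9719 + (152 - 640)) + 20860 = (9719 - 488) + 20860 = 9231 + 20860 = 30091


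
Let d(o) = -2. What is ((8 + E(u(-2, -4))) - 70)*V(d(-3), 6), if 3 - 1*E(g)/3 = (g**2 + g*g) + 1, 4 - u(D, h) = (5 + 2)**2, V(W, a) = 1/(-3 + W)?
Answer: 12206/5 ≈ 2441.2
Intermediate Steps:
u(D, h) = -45 (u(D, h) = 4 - (5 + 2)**2 = 4 - 1*7**2 = 4 - 1*49 = 4 - 49 = -45)
E(g) = 6 - 6*g**2 (E(g) = 9 - 3*((g**2 + g*g) + 1) = 9 - 3*((g**2 + g**2) + 1) = 9 - 3*(2*g**2 + 1) = 9 - 3*(1 + 2*g**2) = 9 + (-3 - 6*g**2) = 6 - 6*g**2)
((8 + E(u(-2, -4))) - 70)*V(d(-3), 6) = ((8 + (6 - 6*(-45)**2)) - 70)/(-3 - 2) = ((8 + (6 - 6*2025)) - 70)/(-5) = ((8 + (6 - 12150)) - 70)*(-1/5) = ((8 - 12144) - 70)*(-1/5) = (-12136 - 70)*(-1/5) = -12206*(-1/5) = 12206/5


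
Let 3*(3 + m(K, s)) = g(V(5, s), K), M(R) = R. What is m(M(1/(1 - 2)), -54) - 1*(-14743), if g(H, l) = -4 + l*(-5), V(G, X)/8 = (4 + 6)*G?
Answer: 44221/3 ≈ 14740.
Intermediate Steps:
V(G, X) = 80*G (V(G, X) = 8*((4 + 6)*G) = 8*(10*G) = 80*G)
g(H, l) = -4 - 5*l
m(K, s) = -13/3 - 5*K/3 (m(K, s) = -3 + (-4 - 5*K)/3 = -3 + (-4/3 - 5*K/3) = -13/3 - 5*K/3)
m(M(1/(1 - 2)), -54) - 1*(-14743) = (-13/3 - 5/(3*(1 - 2))) - 1*(-14743) = (-13/3 - 5/3/(-1)) + 14743 = (-13/3 - 5/3*(-1)) + 14743 = (-13/3 + 5/3) + 14743 = -8/3 + 14743 = 44221/3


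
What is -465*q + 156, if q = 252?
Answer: -117024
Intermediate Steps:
-465*q + 156 = -465*252 + 156 = -117180 + 156 = -117024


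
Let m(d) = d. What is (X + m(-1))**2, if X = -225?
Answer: 51076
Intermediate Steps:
(X + m(-1))**2 = (-225 - 1)**2 = (-226)**2 = 51076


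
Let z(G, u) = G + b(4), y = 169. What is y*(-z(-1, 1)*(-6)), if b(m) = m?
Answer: 3042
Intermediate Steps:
z(G, u) = 4 + G (z(G, u) = G + 4 = 4 + G)
y*(-z(-1, 1)*(-6)) = 169*(-(4 - 1)*(-6)) = 169*(-1*3*(-6)) = 169*(-3*(-6)) = 169*18 = 3042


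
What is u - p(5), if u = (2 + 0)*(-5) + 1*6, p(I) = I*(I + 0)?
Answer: -29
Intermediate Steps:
p(I) = I**2 (p(I) = I*I = I**2)
u = -4 (u = 2*(-5) + 6 = -10 + 6 = -4)
u - p(5) = -4 - 1*5**2 = -4 - 1*25 = -4 - 25 = -29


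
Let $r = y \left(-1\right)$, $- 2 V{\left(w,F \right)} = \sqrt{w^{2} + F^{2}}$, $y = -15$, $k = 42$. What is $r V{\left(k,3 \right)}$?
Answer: $- \frac{45 \sqrt{197}}{2} \approx -315.8$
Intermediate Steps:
$V{\left(w,F \right)} = - \frac{\sqrt{F^{2} + w^{2}}}{2}$ ($V{\left(w,F \right)} = - \frac{\sqrt{w^{2} + F^{2}}}{2} = - \frac{\sqrt{F^{2} + w^{2}}}{2}$)
$r = 15$ ($r = \left(-15\right) \left(-1\right) = 15$)
$r V{\left(k,3 \right)} = 15 \left(- \frac{\sqrt{3^{2} + 42^{2}}}{2}\right) = 15 \left(- \frac{\sqrt{9 + 1764}}{2}\right) = 15 \left(- \frac{\sqrt{1773}}{2}\right) = 15 \left(- \frac{3 \sqrt{197}}{2}\right) = - \frac{45 \sqrt{197}}{2}$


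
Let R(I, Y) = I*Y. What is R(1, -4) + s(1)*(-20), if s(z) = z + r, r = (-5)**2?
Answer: -524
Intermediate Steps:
r = 25
s(z) = 25 + z (s(z) = z + 25 = 25 + z)
R(1, -4) + s(1)*(-20) = 1*(-4) + (25 + 1)*(-20) = -4 + 26*(-20) = -4 - 520 = -524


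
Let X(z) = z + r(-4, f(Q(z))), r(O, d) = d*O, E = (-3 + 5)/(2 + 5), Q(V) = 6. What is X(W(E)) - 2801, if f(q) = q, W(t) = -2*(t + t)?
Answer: -19783/7 ≈ -2826.1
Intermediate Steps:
E = 2/7 ≈ 0.28571
W(t) = -4*t
r(O, d) = O*d
X(z) = -24 + z (X(z) = z - 4*6 = z - 24 = -24 + z)
X(W(E)) - 2801 = (-24 - 4*2/7) - 2801 = (-24 - 8/7) - 2801 = -176/7 - 2801 = -19783/7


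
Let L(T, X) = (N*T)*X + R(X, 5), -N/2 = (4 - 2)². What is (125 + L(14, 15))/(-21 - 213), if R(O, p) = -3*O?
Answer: 800/117 ≈ 6.8376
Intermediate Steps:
N = -8 (N = -2*(4 - 2)² = -2*2² = -2*4 = -8)
L(T, X) = -3*X - 8*T*X (L(T, X) = (-8*T)*X - 3*X = -8*T*X - 3*X = -3*X - 8*T*X)
(125 + L(14, 15))/(-21 - 213) = (125 + 15*(-3 - 8*14))/(-21 - 213) = (125 + 15*(-3 - 112))/(-234) = (125 + 15*(-115))*(-1/234) = (125 - 1725)*(-1/234) = -1600*(-1/234) = 800/117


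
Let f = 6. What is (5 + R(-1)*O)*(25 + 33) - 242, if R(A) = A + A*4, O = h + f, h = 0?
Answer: -1692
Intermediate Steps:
O = 6 (O = 0 + 6 = 6)
R(A) = 5*A (R(A) = A + 4*A = 5*A)
(5 + R(-1)*O)*(25 + 33) - 242 = (5 + (5*(-1))*6)*(25 + 33) - 242 = (5 - 5*6)*58 - 242 = (5 - 30)*58 - 242 = -25*58 - 242 = -1450 - 242 = -1692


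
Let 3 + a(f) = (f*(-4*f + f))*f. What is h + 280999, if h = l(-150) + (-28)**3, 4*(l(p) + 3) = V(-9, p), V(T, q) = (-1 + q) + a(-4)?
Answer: 518107/2 ≈ 2.5905e+5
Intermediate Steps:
a(f) = -3 - 3*f**3 (a(f) = -3 + (f*(-4*f + f))*f = -3 + (f*(-3*f))*f = -3 + (-3*f**2)*f = -3 - 3*f**3)
V(T, q) = 188 + q (V(T, q) = (-1 + q) + (-3 - 3*(-4)**3) = (-1 + q) + (-3 - 3*(-64)) = (-1 + q) + (-3 + 192) = (-1 + q) + 189 = 188 + q)
l(p) = 44 + p/4 (l(p) = -3 + (188 + p)/4 = -3 + (47 + p/4) = 44 + p/4)
h = -43891/2 (h = (44 + (1/4)*(-150)) + (-28)**3 = (44 - 75/2) - 21952 = 13/2 - 21952 = -43891/2 ≈ -21946.)
h + 280999 = -43891/2 + 280999 = 518107/2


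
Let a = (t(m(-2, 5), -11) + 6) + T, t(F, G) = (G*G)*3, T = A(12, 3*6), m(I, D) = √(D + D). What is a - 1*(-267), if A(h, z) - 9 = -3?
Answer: 642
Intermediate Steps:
A(h, z) = 6 (A(h, z) = 9 - 3 = 6)
m(I, D) = √2*√D (m(I, D) = √(2*D) = √2*√D)
T = 6
t(F, G) = 3*G² (t(F, G) = G²*3 = 3*G²)
a = 375 (a = (3*(-11)² + 6) + 6 = (3*121 + 6) + 6 = (363 + 6) + 6 = 369 + 6 = 375)
a - 1*(-267) = 375 - 1*(-267) = 375 + 267 = 642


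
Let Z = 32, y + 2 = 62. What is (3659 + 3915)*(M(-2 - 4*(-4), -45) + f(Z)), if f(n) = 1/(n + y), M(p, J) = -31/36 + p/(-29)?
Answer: -60607148/6003 ≈ -10096.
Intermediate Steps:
y = 60 (y = -2 + 62 = 60)
M(p, J) = -31/36 - p/29 (M(p, J) = -31*1/36 + p*(-1/29) = -31/36 - p/29)
f(n) = 1/(60 + n) (f(n) = 1/(n + 60) = 1/(60 + n))
(3659 + 3915)*(M(-2 - 4*(-4), -45) + f(Z)) = (3659 + 3915)*((-31/36 - (-2 - 4*(-4))/29) + 1/(60 + 32)) = 7574*((-31/36 - (-2 + 16)/29) + 1/92) = 7574*((-31/36 - 1/29*14) + 1/92) = 7574*((-31/36 - 14/29) + 1/92) = 7574*(-1403/1044 + 1/92) = 7574*(-8002/6003) = -60607148/6003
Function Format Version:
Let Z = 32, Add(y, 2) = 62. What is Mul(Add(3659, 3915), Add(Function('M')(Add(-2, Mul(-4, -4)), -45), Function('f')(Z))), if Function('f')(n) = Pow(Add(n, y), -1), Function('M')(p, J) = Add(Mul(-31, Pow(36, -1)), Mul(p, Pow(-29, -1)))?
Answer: Rational(-60607148, 6003) ≈ -10096.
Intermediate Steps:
y = 60 (y = Add(-2, 62) = 60)
Function('M')(p, J) = Add(Rational(-31, 36), Mul(Rational(-1, 29), p)) (Function('M')(p, J) = Add(Mul(-31, Rational(1, 36)), Mul(p, Rational(-1, 29))) = Add(Rational(-31, 36), Mul(Rational(-1, 29), p)))
Function('f')(n) = Pow(Add(60, n), -1) (Function('f')(n) = Pow(Add(n, 60), -1) = Pow(Add(60, n), -1))
Mul(Add(3659, 3915), Add(Function('M')(Add(-2, Mul(-4, -4)), -45), Function('f')(Z))) = Mul(Add(3659, 3915), Add(Add(Rational(-31, 36), Mul(Rational(-1, 29), Add(-2, Mul(-4, -4)))), Pow(Add(60, 32), -1))) = Mul(7574, Add(Add(Rational(-31, 36), Mul(Rational(-1, 29), Add(-2, 16))), Pow(92, -1))) = Mul(7574, Add(Add(Rational(-31, 36), Mul(Rational(-1, 29), 14)), Rational(1, 92))) = Mul(7574, Add(Add(Rational(-31, 36), Rational(-14, 29)), Rational(1, 92))) = Mul(7574, Add(Rational(-1403, 1044), Rational(1, 92))) = Mul(7574, Rational(-8002, 6003)) = Rational(-60607148, 6003)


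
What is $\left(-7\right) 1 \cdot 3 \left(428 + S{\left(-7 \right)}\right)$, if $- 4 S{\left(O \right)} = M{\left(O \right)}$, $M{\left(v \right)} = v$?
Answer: $- \frac{36099}{4} \approx -9024.8$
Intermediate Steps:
$S{\left(O \right)} = - \frac{O}{4}$
$\left(-7\right) 1 \cdot 3 \left(428 + S{\left(-7 \right)}\right) = \left(-7\right) 1 \cdot 3 \left(428 - - \frac{7}{4}\right) = \left(-7\right) 3 \left(428 + \frac{7}{4}\right) = \left(-21\right) \frac{1719}{4} = - \frac{36099}{4}$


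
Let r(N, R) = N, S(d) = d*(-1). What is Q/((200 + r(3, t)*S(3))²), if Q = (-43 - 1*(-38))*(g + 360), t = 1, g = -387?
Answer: 135/36481 ≈ 0.0037006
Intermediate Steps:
S(d) = -d
Q = 135 (Q = (-43 - 1*(-38))*(-387 + 360) = (-43 + 38)*(-27) = -5*(-27) = 135)
Q/((200 + r(3, t)*S(3))²) = 135/((200 + 3*(-1*3))²) = 135/((200 + 3*(-3))²) = 135/((200 - 9)²) = 135/(191²) = 135/36481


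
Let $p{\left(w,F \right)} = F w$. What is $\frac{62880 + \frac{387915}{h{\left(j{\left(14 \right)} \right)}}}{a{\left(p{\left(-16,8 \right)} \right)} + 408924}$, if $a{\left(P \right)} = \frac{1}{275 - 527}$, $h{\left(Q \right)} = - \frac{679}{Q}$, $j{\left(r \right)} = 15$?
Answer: $\frac{1327564620}{9995738159} \approx 0.13281$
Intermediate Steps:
$a{\left(P \right)} = - \frac{1}{252}$ ($a{\left(P \right)} = \frac{1}{-252} = - \frac{1}{252}$)
$\frac{62880 + \frac{387915}{h{\left(j{\left(14 \right)} \right)}}}{a{\left(p{\left(-16,8 \right)} \right)} + 408924} = \frac{62880 + \frac{387915}{\left(-679\right) \frac{1}{15}}}{- \frac{1}{252} + 408924} = \frac{62880 + \frac{387915}{\left(-679\right) \frac{1}{15}}}{\frac{103048847}{252}} = \left(62880 + \frac{387915}{- \frac{679}{15}}\right) \frac{252}{103048847} = \left(62880 + 387915 \left(- \frac{15}{679}\right)\right) \frac{252}{103048847} = \left(62880 - \frac{5818725}{679}\right) \frac{252}{103048847} = \frac{36876795}{679} \cdot \frac{252}{103048847} = \frac{1327564620}{9995738159}$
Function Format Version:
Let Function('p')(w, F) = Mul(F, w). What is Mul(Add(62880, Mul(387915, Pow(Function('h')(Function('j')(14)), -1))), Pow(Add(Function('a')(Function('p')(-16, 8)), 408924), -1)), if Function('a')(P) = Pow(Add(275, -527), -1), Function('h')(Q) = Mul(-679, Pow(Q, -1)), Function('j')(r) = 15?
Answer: Rational(1327564620, 9995738159) ≈ 0.13281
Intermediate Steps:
Function('a')(P) = Rational(-1, 252) (Function('a')(P) = Pow(-252, -1) = Rational(-1, 252))
Mul(Add(62880, Mul(387915, Pow(Function('h')(Function('j')(14)), -1))), Pow(Add(Function('a')(Function('p')(-16, 8)), 408924), -1)) = Mul(Add(62880, Mul(387915, Pow(Mul(-679, Pow(15, -1)), -1))), Pow(Add(Rational(-1, 252), 408924), -1)) = Mul(Add(62880, Mul(387915, Pow(Mul(-679, Rational(1, 15)), -1))), Pow(Rational(103048847, 252), -1)) = Mul(Add(62880, Mul(387915, Pow(Rational(-679, 15), -1))), Rational(252, 103048847)) = Mul(Add(62880, Mul(387915, Rational(-15, 679))), Rational(252, 103048847)) = Mul(Add(62880, Rational(-5818725, 679)), Rational(252, 103048847)) = Mul(Rational(36876795, 679), Rational(252, 103048847)) = Rational(1327564620, 9995738159)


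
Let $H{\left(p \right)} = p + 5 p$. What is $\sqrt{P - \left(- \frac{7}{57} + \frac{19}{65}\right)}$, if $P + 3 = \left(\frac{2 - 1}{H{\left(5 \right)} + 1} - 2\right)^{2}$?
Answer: $\frac{\sqrt{9267249810}}{114855} \approx 0.83816$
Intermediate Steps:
$H{\left(p \right)} = 6 p$
$P = \frac{838}{961}$ ($P = -3 + \left(\frac{2 - 1}{6 \cdot 5 + 1} - 2\right)^{2} = -3 + \left(1 \frac{1}{30 + 1} - 2\right)^{2} = -3 + \left(1 \cdot \frac{1}{31} - 2\right)^{2} = -3 + \left(\frac{1}{31} - 2\right)^{2} = -3 + \left(- \frac{61}{31}\right)^{2} = -3 + \frac{3721}{961} = \frac{838}{961} \approx 0.87201$)
$\sqrt{P - \left(- \frac{7}{57} + \frac{19}{65}\right)} = \sqrt{\frac{838}{961} - \left(- \frac{7}{57} + \frac{19}{65}\right)} = \sqrt{\frac{838}{961} - \frac{628}{3705}} = \sqrt{\frac{2501282}{3560505}} = \frac{\sqrt{9267249810}}{114855}$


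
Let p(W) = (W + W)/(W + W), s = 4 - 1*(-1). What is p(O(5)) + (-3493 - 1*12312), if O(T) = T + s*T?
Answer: -15804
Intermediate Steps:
s = 5 (s = 4 + 1 = 5)
O(T) = 6*T (O(T) = T + 5*T = 6*T)
p(W) = 1 (p(W) = (2*W)/((2*W)) = (2*W)*(1/(2*W)) = 1)
p(O(5)) + (-3493 - 1*12312) = 1 + (-3493 - 1*12312) = 1 + (-3493 - 12312) = 1 - 15805 = -15804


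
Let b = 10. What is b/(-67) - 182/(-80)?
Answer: 5697/2680 ≈ 2.1257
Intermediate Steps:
b/(-67) - 182/(-80) = 10/(-67) - 182/(-80) = 10*(-1/67) - 182*(-1/80) = -10/67 + 91/40 = 5697/2680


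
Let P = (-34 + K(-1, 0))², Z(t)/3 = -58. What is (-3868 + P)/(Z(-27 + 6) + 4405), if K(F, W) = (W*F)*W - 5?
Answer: -2347/4231 ≈ -0.55472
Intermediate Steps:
K(F, W) = -5 + F*W² (K(F, W) = (F*W)*W - 5 = F*W² - 5 = -5 + F*W²)
Z(t) = -174 (Z(t) = 3*(-58) = -174)
P = 1521 (P = (-34 + (-5 - 1*0²))² = (-34 + (-5 - 1*0))² = (-34 + (-5 + 0))² = (-34 - 5)² = (-39)² = 1521)
(-3868 + P)/(Z(-27 + 6) + 4405) = (-3868 + 1521)/(-174 + 4405) = -2347/4231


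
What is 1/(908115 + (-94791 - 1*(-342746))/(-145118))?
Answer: 145118/131783584615 ≈ 1.1012e-6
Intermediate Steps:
1/(908115 + (-94791 - 1*(-342746))/(-145118)) = 1/(908115 + (-94791 + 342746)*(-1/145118)) = 1/(908115 + 247955*(-1/145118)) = 1/(908115 - 247955/145118) = 1/(131783584615/145118) = 145118/131783584615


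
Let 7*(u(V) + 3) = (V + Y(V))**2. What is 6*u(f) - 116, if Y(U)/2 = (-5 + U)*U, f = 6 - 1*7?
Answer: -212/7 ≈ -30.286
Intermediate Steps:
f = -1 (f = 6 - 7 = -1)
Y(U) = 2*U*(-5 + U) (Y(U) = 2*((-5 + U)*U) = 2*(U*(-5 + U)) = 2*U*(-5 + U))
u(V) = -3 + (V + 2*V*(-5 + V))**2/7
6*u(f) - 116 = 6*(-3 + (1/7)*(-1)**2*(-9 + 2*(-1))**2) - 116 = 6*(-3 + (1/7)*1*(-9 - 2)**2) - 116 = 6*(-3 + (1/7)*1*(-11)**2) - 116 = 6*(-3 + (1/7)*1*121) - 116 = 6*(-3 + 121/7) - 116 = 6*(100/7) - 116 = 600/7 - 116 = -212/7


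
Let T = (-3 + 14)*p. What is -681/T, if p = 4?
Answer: -681/44 ≈ -15.477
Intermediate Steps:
T = 44 (T = (-3 + 14)*4 = 11*4 = 44)
-681/T = -681/44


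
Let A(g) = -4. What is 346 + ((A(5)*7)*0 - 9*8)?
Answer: 274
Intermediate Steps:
346 + ((A(5)*7)*0 - 9*8) = 346 + (-4*7*0 - 9*8) = 346 + (-28*0 - 1*72) = 346 + (0 - 72) = 346 - 72 = 274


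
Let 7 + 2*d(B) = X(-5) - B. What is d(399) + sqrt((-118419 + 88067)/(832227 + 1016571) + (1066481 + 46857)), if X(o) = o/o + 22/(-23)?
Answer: -9337/46 + sqrt(2157284239239954)/44019 ≈ 852.17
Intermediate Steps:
X(o) = 1/23 (X(o) = 1 + 22*(-1/23) = 1 - 22/23 = 1/23)
d(B) = -80/23 - B/2 (d(B) = -7/2 + (1/23 - B)/2 = -7/2 + (1/46 - B/2) = -80/23 - B/2)
d(399) + sqrt((-118419 + 88067)/(832227 + 1016571) + (1066481 + 46857)) = (-80/23 - 1/2*399) + sqrt((-118419 + 88067)/(832227 + 1016571) + (1066481 + 46857)) = (-80/23 - 399/2) + sqrt(-30352/1848798 + 1113338) = -9337/46 + sqrt(-30352*1/1848798 + 1113338) = -9337/46 + sqrt(-2168/132057 + 1113338) = -9337/46 + sqrt(147024074098/132057) = -9337/46 + sqrt(2157284239239954)/44019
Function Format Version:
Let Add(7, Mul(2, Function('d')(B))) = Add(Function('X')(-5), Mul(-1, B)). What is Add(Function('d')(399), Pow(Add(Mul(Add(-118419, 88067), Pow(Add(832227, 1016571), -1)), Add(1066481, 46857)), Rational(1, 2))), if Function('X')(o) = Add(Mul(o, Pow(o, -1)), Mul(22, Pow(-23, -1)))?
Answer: Add(Rational(-9337, 46), Mul(Rational(1, 44019), Pow(2157284239239954, Rational(1, 2)))) ≈ 852.17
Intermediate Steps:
Function('X')(o) = Rational(1, 23) (Function('X')(o) = Add(1, Mul(22, Rational(-1, 23))) = Add(1, Rational(-22, 23)) = Rational(1, 23))
Function('d')(B) = Add(Rational(-80, 23), Mul(Rational(-1, 2), B)) (Function('d')(B) = Add(Rational(-7, 2), Mul(Rational(1, 2), Add(Rational(1, 23), Mul(-1, B)))) = Add(Rational(-7, 2), Add(Rational(1, 46), Mul(Rational(-1, 2), B))) = Add(Rational(-80, 23), Mul(Rational(-1, 2), B)))
Add(Function('d')(399), Pow(Add(Mul(Add(-118419, 88067), Pow(Add(832227, 1016571), -1)), Add(1066481, 46857)), Rational(1, 2))) = Add(Add(Rational(-80, 23), Mul(Rational(-1, 2), 399)), Pow(Add(Mul(Add(-118419, 88067), Pow(Add(832227, 1016571), -1)), Add(1066481, 46857)), Rational(1, 2))) = Add(Add(Rational(-80, 23), Rational(-399, 2)), Pow(Add(Mul(-30352, Pow(1848798, -1)), 1113338), Rational(1, 2))) = Add(Rational(-9337, 46), Pow(Add(Mul(-30352, Rational(1, 1848798)), 1113338), Rational(1, 2))) = Add(Rational(-9337, 46), Pow(Add(Rational(-2168, 132057), 1113338), Rational(1, 2))) = Add(Rational(-9337, 46), Pow(Rational(147024074098, 132057), Rational(1, 2))) = Add(Rational(-9337, 46), Mul(Rational(1, 44019), Pow(2157284239239954, Rational(1, 2))))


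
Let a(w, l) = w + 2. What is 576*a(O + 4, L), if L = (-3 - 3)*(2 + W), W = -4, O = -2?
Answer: 2304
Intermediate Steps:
L = 12 (L = (-3 - 3)*(2 - 4) = -6*(-2) = 12)
a(w, l) = 2 + w
576*a(O + 4, L) = 576*(2 + (-2 + 4)) = 576*(2 + 2) = 576*4 = 2304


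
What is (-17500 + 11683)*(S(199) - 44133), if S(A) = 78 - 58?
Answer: 256605321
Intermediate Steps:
S(A) = 20
(-17500 + 11683)*(S(199) - 44133) = (-17500 + 11683)*(20 - 44133) = -5817*(-44113) = 256605321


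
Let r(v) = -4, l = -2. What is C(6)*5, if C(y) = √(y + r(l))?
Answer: 5*√2 ≈ 7.0711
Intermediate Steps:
C(y) = √(-4 + y) (C(y) = √(y - 4) = √(-4 + y))
C(6)*5 = √(-4 + 6)*5 = √2*5 = 5*√2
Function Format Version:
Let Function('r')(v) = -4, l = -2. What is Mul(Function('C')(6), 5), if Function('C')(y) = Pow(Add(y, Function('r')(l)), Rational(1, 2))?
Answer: Mul(5, Pow(2, Rational(1, 2))) ≈ 7.0711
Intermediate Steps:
Function('C')(y) = Pow(Add(-4, y), Rational(1, 2)) (Function('C')(y) = Pow(Add(y, -4), Rational(1, 2)) = Pow(Add(-4, y), Rational(1, 2)))
Mul(Function('C')(6), 5) = Mul(Pow(Add(-4, 6), Rational(1, 2)), 5) = Mul(Pow(2, Rational(1, 2)), 5) = Mul(5, Pow(2, Rational(1, 2)))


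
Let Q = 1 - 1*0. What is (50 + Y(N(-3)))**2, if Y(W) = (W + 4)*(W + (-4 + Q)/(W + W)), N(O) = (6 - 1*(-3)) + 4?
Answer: 48930025/676 ≈ 72382.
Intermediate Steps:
Q = 1 (Q = 1 + 0 = 1)
N(O) = 13 (N(O) = (6 + 3) + 4 = 9 + 4 = 13)
Y(W) = (4 + W)*(W - 3/(2*W)) (Y(W) = (W + 4)*(W + (-4 + 1)/(W + W)) = (4 + W)*(W - 3*1/(2*W)) = (4 + W)*(W - 3/(2*W)))
(50 + Y(N(-3)))**2 = (50 + (-3/2 + 13**2 - 6/13 + 4*13))**2 = (50 + (-3/2 + 169 - 6*1/13 + 52))**2 = (50 + (-3/2 + 169 - 6/13 + 52))**2 = (50 + 5695/26)**2 = (6995/26)**2 = 48930025/676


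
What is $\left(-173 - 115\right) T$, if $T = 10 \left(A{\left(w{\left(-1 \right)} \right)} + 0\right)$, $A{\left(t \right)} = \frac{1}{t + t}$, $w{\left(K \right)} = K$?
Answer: $1440$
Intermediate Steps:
$A{\left(t \right)} = \frac{1}{2 t}$
$T = -5$ ($T = 10 \left(\frac{1}{2 \left(-1\right)} + 0\right) = 10 \left(\frac{1}{2} \left(-1\right) + 0\right) = 10 \left(- \frac{1}{2} + 0\right) = 10 \left(- \frac{1}{2}\right) = -5$)
$\left(-173 - 115\right) T = \left(-173 - 115\right) \left(-5\right) = \left(-288\right) \left(-5\right) = 1440$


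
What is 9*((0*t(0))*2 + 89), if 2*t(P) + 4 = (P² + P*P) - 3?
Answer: 801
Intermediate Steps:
t(P) = -7/2 + P² (t(P) = -2 + ((P² + P*P) - 3)/2 = -2 + ((P² + P²) - 3)/2 = -2 + (2*P² - 3)/2 = -2 + (-3 + 2*P²)/2 = -2 + (-3/2 + P²) = -7/2 + P²)
9*((0*t(0))*2 + 89) = 9*((0*(-7/2 + 0²))*2 + 89) = 9*((0*(-7/2 + 0))*2 + 89) = 9*((0*(-7/2))*2 + 89) = 9*(0*2 + 89) = 9*(0 + 89) = 9*89 = 801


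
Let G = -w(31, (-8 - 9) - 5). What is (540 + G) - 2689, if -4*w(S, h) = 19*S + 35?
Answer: -1993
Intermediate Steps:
w(S, h) = -35/4 - 19*S/4 (w(S, h) = -(19*S + 35)/4 = -(35 + 19*S)/4 = -35/4 - 19*S/4)
G = 156 (G = -(-35/4 - 19/4*31) = -(-35/4 - 589/4) = -1*(-156) = 156)
(540 + G) - 2689 = (540 + 156) - 2689 = 696 - 2689 = -1993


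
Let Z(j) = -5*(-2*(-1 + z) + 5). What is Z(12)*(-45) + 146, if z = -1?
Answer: 2171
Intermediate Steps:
Z(j) = -45 (Z(j) = -5*(-2*(-1 - 1) + 5) = -5*(-2*(-2) + 5) = -5*(4 + 5) = -5*9 = -45)
Z(12)*(-45) + 146 = -45*(-45) + 146 = 2025 + 146 = 2171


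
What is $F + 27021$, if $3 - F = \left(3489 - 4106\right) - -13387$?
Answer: $14254$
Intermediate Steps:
$F = -12767$ ($F = 3 - \left(\left(3489 - 4106\right) - -13387\right) = 3 - \left(\left(3489 - 4106\right) + 13387\right) = 3 - \left(-617 + 13387\right) = 3 - 12770 = -12767$)
$F + 27021 = -12767 + 27021 = 14254$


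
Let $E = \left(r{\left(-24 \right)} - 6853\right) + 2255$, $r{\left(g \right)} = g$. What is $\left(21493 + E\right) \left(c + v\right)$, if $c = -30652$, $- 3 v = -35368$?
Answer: $- \frac{954696148}{3} \approx -3.1823 \cdot 10^{8}$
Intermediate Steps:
$v = \frac{35368}{3}$ ($v = \left(- \frac{1}{3}\right) \left(-35368\right) = \frac{35368}{3} \approx 11789.0$)
$E = -4622$ ($E = \left(-24 - 6853\right) + 2255 = -6877 + 2255 = -4622$)
$\left(21493 + E\right) \left(c + v\right) = \left(21493 - 4622\right) \left(-30652 + \frac{35368}{3}\right) = 16871 \left(- \frac{56588}{3}\right) = - \frac{954696148}{3}$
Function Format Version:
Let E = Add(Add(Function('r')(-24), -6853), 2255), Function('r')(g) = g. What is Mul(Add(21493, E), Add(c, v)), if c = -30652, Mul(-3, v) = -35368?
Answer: Rational(-954696148, 3) ≈ -3.1823e+8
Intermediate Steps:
v = Rational(35368, 3) (v = Mul(Rational(-1, 3), -35368) = Rational(35368, 3) ≈ 11789.)
E = -4622 (E = Add(Add(-24, -6853), 2255) = Add(-6877, 2255) = -4622)
Mul(Add(21493, E), Add(c, v)) = Mul(Add(21493, -4622), Add(-30652, Rational(35368, 3))) = Mul(16871, Rational(-56588, 3)) = Rational(-954696148, 3)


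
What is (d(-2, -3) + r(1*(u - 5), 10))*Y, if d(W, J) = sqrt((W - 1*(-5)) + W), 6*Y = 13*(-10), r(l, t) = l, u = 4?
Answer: 0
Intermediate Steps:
Y = -65/3 (Y = (13*(-10))/6 = (1/6)*(-130) = -65/3 ≈ -21.667)
d(W, J) = sqrt(5 + 2*W) (d(W, J) = sqrt((W + 5) + W) = sqrt((5 + W) + W) = sqrt(5 + 2*W))
(d(-2, -3) + r(1*(u - 5), 10))*Y = (sqrt(5 + 2*(-2)) + 1*(4 - 5))*(-65/3) = (sqrt(5 - 4) + 1*(-1))*(-65/3) = (sqrt(1) - 1)*(-65/3) = (1 - 1)*(-65/3) = 0*(-65/3) = 0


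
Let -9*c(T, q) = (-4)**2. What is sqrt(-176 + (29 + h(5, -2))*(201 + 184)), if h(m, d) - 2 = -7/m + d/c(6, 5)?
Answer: 5*sqrt(7458)/4 ≈ 107.95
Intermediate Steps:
c(T, q) = -16/9 (c(T, q) = -1/9*(-4)**2 = -1/9*16 = -16/9)
h(m, d) = 2 - 7/m - 9*d/16 (h(m, d) = 2 + (-7/m + d/(-16/9)) = 2 + (-7/m + d*(-9/16)) = 2 + (-7/m - 9*d/16) = 2 - 7/m - 9*d/16)
sqrt(-176 + (29 + h(5, -2))*(201 + 184)) = sqrt(-176 + (29 + (2 - 7/5 - 9/16*(-2)))*(201 + 184)) = sqrt(-176 + (29 + (2 - 7*1/5 + 9/8))*385) = sqrt(-176 + (29 + (2 - 7/5 + 9/8))*385) = sqrt(-176 + (29 + 69/40)*385) = sqrt(-176 + (1229/40)*385) = sqrt(-176 + 94633/8) = sqrt(93225/8) = 5*sqrt(7458)/4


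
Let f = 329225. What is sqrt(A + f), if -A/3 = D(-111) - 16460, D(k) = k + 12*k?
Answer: sqrt(382934) ≈ 618.82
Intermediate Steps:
D(k) = 13*k
A = 53709 (A = -3*(13*(-111) - 16460) = -3*(-1443 - 16460) = -3*(-17903) = 53709)
sqrt(A + f) = sqrt(53709 + 329225) = sqrt(382934)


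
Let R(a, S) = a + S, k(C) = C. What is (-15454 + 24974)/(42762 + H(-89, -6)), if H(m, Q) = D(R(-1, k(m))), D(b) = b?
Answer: 85/381 ≈ 0.22310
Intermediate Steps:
R(a, S) = S + a
H(m, Q) = -1 + m (H(m, Q) = m - 1 = -1 + m)
(-15454 + 24974)/(42762 + H(-89, -6)) = (-15454 + 24974)/(42762 + (-1 - 89)) = 9520/(42762 - 90) = 9520/42672 = 9520*(1/42672) = 85/381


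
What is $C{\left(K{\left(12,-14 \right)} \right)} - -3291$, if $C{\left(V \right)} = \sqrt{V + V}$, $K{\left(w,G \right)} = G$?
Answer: $3291 + 2 i \sqrt{7} \approx 3291.0 + 5.2915 i$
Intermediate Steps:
$C{\left(V \right)} = \sqrt{2} \sqrt{V}$ ($C{\left(V \right)} = \sqrt{2 V} = \sqrt{2} \sqrt{V}$)
$C{\left(K{\left(12,-14 \right)} \right)} - -3291 = \sqrt{2} \sqrt{-14} - -3291 = \sqrt{2} i \sqrt{14} + 3291 = 2 i \sqrt{7} + 3291 = 3291 + 2 i \sqrt{7}$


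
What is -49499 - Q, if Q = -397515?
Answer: 348016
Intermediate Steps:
-49499 - Q = -49499 - 1*(-397515) = -49499 + 397515 = 348016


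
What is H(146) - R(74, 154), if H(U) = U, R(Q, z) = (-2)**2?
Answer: 142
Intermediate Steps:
R(Q, z) = 4
H(146) - R(74, 154) = 146 - 1*4 = 146 - 4 = 142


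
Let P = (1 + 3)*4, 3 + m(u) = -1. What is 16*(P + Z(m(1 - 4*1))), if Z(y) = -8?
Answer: 128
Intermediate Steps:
m(u) = -4 (m(u) = -3 - 1 = -4)
P = 16 (P = 4*4 = 16)
16*(P + Z(m(1 - 4*1))) = 16*(16 - 8) = 16*8 = 128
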